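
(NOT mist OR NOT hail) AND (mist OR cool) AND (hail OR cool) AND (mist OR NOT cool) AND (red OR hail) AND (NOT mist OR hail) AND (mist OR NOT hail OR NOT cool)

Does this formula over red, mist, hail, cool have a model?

No, unsatisfiable

Case mist = false:
(cool) alone gives cool = true.
Now (NOT cool) is unsatisfied and unit — conflict.
Undo mist and try mist = true.
(NOT hail) alone gives hail = false.
Now (hail) is unsatisfied and unit — conflict.
Both values of mist lead to a conflict.
No assignment satisfies every clause.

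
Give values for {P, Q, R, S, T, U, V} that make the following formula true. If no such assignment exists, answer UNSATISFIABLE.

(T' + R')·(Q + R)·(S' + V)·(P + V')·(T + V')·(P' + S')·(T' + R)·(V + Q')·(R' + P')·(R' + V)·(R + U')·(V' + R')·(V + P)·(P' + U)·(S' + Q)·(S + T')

Case T = 0:
The clause (V') is unit, so V = 0.
The clause (S') is unit, so S = 0.
The clause (Q') is unit, so Q = 0.
The clause (R) is unit, so R = 1.
That conflicts with the unit clause (R').
So T must be the other value — set T = 1.
The clause (R') is unit, so R = 0.
That conflicts with the unit clause (R).
Neither T = 1 nor T = 0 works.

UNSATISFIABLE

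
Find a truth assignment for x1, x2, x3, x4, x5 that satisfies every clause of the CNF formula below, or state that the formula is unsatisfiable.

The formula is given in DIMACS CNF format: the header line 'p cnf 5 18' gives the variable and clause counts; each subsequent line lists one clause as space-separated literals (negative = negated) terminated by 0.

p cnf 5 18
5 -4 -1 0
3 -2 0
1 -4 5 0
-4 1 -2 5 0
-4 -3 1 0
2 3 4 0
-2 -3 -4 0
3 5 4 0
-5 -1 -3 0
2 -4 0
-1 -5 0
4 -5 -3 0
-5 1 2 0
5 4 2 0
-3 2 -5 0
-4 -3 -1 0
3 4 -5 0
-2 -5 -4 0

Case x3 = True:
Case x4 = False:
The clause (¬x5) is unit, so x5 = False.
The clause (x2) is unit, so x2 = True.
No clause remains; x1 is free.

x1=False, x2=True, x3=True, x4=False, x5=False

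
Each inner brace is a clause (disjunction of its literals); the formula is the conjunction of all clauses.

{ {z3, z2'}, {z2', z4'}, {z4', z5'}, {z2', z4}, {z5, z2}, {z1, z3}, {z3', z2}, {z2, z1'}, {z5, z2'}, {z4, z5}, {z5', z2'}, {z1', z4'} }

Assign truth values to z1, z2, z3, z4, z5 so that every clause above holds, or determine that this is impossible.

Suppose z3 = 1.
Unit clause (z2) forces z2 = 1.
Unit clause (z4') forces z4 = 0.
That conflicts with the unit clause (z4).
Backtrack on z3: now try z3 = 0.
Unit clause (z2') forces z2 = 0.
Unit clause (z5) forces z5 = 1.
Unit clause (z4') forces z4 = 0.
Unit clause (z1) forces z1 = 1.
That conflicts with the unit clause (z1').
Neither z3 = 1 nor z3 = 0 works.

UNSATISFIABLE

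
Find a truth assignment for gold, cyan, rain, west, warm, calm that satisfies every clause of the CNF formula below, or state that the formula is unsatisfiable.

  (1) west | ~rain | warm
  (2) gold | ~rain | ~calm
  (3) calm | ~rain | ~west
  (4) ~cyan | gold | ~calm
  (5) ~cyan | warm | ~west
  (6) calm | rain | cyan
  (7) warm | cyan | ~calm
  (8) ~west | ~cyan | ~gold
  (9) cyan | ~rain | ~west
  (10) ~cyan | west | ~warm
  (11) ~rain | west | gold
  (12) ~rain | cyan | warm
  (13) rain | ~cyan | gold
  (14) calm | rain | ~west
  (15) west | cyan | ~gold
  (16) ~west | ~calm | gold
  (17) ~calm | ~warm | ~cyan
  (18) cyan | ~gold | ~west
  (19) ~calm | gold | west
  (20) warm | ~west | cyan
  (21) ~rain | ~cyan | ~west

Suppose west = 0.
Suppose rain = 0.
Suppose calm = 0.
Unit clause (cyan) forces cyan = 1.
Unit clause (~warm) forces warm = 0.
Unit clause (gold) forces gold = 1.
Every clause now holds.

gold=1, cyan=1, rain=0, west=0, warm=0, calm=0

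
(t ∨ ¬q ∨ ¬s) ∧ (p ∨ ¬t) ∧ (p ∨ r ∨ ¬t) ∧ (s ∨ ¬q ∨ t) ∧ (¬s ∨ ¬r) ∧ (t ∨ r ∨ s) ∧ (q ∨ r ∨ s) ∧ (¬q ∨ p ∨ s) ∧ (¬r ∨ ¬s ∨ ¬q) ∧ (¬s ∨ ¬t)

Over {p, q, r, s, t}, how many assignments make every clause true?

There are 2^5 = 32 truth assignments over (p, q, r, s, t).
Split on s. With s = True, the clauses containing s are satisfied and ¬s drops from the rest; 2 of the 2^4 = 16 assignments to the other variables satisfy what remains.
With s = False, by the same count on the reduced clause set, 5 assignments work.
Total: 2 + 5 = 7.

7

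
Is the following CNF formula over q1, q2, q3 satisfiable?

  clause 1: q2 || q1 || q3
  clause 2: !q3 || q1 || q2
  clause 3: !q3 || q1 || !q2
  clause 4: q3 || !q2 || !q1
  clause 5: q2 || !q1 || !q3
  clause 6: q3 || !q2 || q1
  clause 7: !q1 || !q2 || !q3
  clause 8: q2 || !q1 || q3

No, unsatisfiable

Case q2 = true:
Case q3 = false:
From the singleton clause (!q1), q1 = false.
But (q1) is also a unit clause — contradiction.
Backtrack on q3: now try q3 = true.
From the singleton clause (q1), q1 = true.
But (!q1) is also a unit clause — contradiction.
Neither q3 = true nor q3 = false works.
Backtrack on q2: now try q2 = false.
Case q1 = true:
From the singleton clause (!q3), q3 = false.
But (q3) is also a unit clause — contradiction.
Backtrack on q1: now try q1 = false.
From the singleton clause (q3), q3 = true.
But (!q3) is also a unit clause — contradiction.
Neither q1 = true nor q1 = false works.
Neither q2 = true nor q2 = false works.
No assignment satisfies every clause.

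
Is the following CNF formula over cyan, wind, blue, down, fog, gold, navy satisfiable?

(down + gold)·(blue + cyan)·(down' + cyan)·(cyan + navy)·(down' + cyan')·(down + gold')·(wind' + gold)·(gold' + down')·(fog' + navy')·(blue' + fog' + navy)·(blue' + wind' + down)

Try down = 1.
(cyan) alone gives cyan = 1.
That conflicts with the unit clause (cyan').
Undo down and try down = 0.
(gold) alone gives gold = 1.
That conflicts with the unit clause (gold').
Both values of down lead to a conflict.
No assignment satisfies every clause.

No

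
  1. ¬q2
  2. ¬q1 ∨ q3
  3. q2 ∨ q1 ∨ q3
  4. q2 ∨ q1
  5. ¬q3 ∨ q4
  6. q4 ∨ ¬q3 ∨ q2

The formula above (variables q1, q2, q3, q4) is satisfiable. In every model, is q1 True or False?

True

Suppose q1 = False.
From the singleton clause (¬q2), q2 = False.
But (q2) is also a unit clause — contradiction.
So every satisfying assignment has q1 = True.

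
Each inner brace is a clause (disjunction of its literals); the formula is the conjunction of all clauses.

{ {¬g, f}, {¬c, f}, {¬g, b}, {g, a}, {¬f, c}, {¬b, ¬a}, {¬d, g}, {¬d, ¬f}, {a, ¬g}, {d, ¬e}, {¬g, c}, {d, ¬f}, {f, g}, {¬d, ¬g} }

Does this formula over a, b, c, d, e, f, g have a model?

Case g = False:
Unit clause (a) forces a = True.
Unit clause (¬b) forces b = False.
Unit clause (¬d) forces d = False.
Unit clause (¬e) forces e = False.
Unit clause (¬f) forces f = False.
But (f) is also a unit clause — contradiction.
Undo g and try g = True.
Unit clause (f) forces f = True.
Unit clause (b) forces b = True.
Unit clause (c) forces c = True.
Unit clause (¬a) forces a = False.
But (a) is also a unit clause — contradiction.
Both values of g lead to a conflict.
No assignment satisfies every clause.

No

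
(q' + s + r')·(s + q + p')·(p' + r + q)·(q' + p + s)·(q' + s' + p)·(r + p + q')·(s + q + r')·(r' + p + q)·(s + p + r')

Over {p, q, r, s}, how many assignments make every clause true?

6

There are 2^4 = 16 truth assignments over (p, q, r, s).
Check each against the 9 clauses (columns in the order p, q, r, s):
  F F F F  ✓ satisfies all
  F F F T  ✓ satisfies all
  F F T F  ✗ fails (s + q + r')
  F F T T  ✗ fails (r' + p + q)
  F T F F  ✗ fails (q' + p + s)
  F T F T  ✗ fails (q' + s' + p)
  F T T F  ✗ fails (q' + s + r')
  F T T T  ✗ fails (q' + s' + p)
  T F F F  ✗ fails (s + q + p')
  T F F T  ✗ fails (p' + r + q)
  T F T F  ✗ fails (s + q + p')
  T F T T  ✓ satisfies all
  T T F F  ✓ satisfies all
  T T F T  ✓ satisfies all
  T T T F  ✗ fails (q' + s + r')
  T T T T  ✓ satisfies all
6 of the 16 rows are models.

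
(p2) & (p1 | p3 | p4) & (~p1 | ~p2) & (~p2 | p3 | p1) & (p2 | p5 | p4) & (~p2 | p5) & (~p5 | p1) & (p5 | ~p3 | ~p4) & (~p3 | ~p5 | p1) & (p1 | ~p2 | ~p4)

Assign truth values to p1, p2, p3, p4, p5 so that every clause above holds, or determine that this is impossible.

UNSATISFIABLE

From the singleton clause (p2), p2 = 1.
From the singleton clause (~p1), p1 = 0.
From the singleton clause (p3), p3 = 1.
From the singleton clause (p5), p5 = 1.
But (~p5) is also a unit clause — contradiction.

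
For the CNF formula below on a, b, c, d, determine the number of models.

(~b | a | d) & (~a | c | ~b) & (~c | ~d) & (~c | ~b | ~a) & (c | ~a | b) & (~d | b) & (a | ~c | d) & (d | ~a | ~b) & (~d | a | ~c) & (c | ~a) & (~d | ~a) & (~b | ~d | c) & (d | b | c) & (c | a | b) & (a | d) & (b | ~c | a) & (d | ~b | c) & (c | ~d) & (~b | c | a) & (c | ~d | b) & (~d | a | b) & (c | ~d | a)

1

There are 2^4 = 16 truth assignments over (a, b, c, d).
Split on b. With b = 1, the clauses containing b are satisfied and ~b drops from the rest; 0 of the 2^3 = 8 assignments to the other variables satisfy what remains.
With b = 0, by the same count on the reduced clause set, 1 assignment works.
Total: 0 + 1 = 1.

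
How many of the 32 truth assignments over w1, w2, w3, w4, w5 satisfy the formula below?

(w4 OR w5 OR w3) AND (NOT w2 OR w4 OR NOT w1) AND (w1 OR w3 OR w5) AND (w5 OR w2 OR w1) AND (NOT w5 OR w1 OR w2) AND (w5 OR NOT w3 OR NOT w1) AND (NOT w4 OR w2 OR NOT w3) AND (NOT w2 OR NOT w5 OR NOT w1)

There are 2^5 = 32 truth assignments over (w1, w2, w3, w4, w5).
Split on w5. With w5 = true, the clauses containing w5 are satisfied and NOT w5 drops from the rest; 7 of the 2^4 = 16 assignments to the other variables satisfy what remains.
With w5 = false, by the same count on the reduced clause set, 4 assignments work.
Total: 7 + 4 = 11.

11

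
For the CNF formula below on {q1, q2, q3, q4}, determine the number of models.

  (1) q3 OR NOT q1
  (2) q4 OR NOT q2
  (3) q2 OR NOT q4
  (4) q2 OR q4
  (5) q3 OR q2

3

There are 2^4 = 16 truth assignments over (q1, q2, q3, q4).
Check each against the 5 clauses (columns in the order q1, q2, q3, q4):
  F F F F  ✗ fails (q2 OR q4)
  F F F T  ✗ fails (q2 OR NOT q4)
  F F T F  ✗ fails (q2 OR q4)
  F F T T  ✗ fails (q2 OR NOT q4)
  F T F F  ✗ fails (q4 OR NOT q2)
  F T F T  ✓ satisfies all
  F T T F  ✗ fails (q4 OR NOT q2)
  F T T T  ✓ satisfies all
  T F F F  ✗ fails (q3 OR NOT q1)
  T F F T  ✗ fails (q3 OR NOT q1)
  T F T F  ✗ fails (q2 OR q4)
  T F T T  ✗ fails (q2 OR NOT q4)
  T T F F  ✗ fails (q3 OR NOT q1)
  T T F T  ✗ fails (q3 OR NOT q1)
  T T T F  ✗ fails (q4 OR NOT q2)
  T T T T  ✓ satisfies all
3 of the 16 rows are models.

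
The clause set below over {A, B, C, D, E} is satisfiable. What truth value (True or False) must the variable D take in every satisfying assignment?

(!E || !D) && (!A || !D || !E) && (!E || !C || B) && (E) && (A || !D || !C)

False

Suppose D = true.
(!E) alone gives E = false.
But (E) is also a unit clause — contradiction.
So every satisfying assignment has D = False.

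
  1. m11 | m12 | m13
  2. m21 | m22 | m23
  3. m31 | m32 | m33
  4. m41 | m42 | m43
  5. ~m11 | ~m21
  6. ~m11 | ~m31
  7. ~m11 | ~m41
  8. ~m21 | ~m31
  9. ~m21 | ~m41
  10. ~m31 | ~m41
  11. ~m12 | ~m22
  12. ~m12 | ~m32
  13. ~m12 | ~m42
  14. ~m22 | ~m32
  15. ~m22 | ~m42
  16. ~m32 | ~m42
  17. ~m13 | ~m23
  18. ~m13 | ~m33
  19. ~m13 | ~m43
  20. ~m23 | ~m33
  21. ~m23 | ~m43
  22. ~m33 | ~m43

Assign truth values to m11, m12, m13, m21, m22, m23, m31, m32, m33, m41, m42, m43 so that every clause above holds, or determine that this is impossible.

UNSATISFIABLE

Branch on m11: set m11 = 0.
Branch on m12: set m12 = 1.
(~m22) alone gives m22 = 0.
(~m32) alone gives m32 = 0.
(~m42) alone gives m42 = 0.
Branch on m21: set m21 = 1.
(~m31) alone gives m31 = 0.
(m33) alone gives m33 = 1.
(~m41) alone gives m41 = 0.
(m43) alone gives m43 = 1.
Now (~m43) is unsatisfied and unit — conflict.
Backtrack on m21: now try m21 = 0.
(m23) alone gives m23 = 1.
(~m13) alone gives m13 = 0.
(~m33) alone gives m33 = 0.
(m31) alone gives m31 = 1.
(~m41) alone gives m41 = 0.
(m43) alone gives m43 = 1.
Now (~m43) is unsatisfied and unit — conflict.
Neither m21 = 1 nor m21 = 0 works.
Backtrack on m12: now try m12 = 0.
(m13) alone gives m13 = 1.
(~m23) alone gives m23 = 0.
(~m33) alone gives m33 = 0.
(~m43) alone gives m43 = 0.
Branch on m21: set m21 = 1.
(~m31) alone gives m31 = 0.
(m32) alone gives m32 = 1.
(~m41) alone gives m41 = 0.
(m42) alone gives m42 = 1.
Now (~m42) is unsatisfied and unit — conflict.
Backtrack on m21: now try m21 = 0.
(m22) alone gives m22 = 1.
(~m32) alone gives m32 = 0.
(m31) alone gives m31 = 1.
(~m41) alone gives m41 = 0.
(m42) alone gives m42 = 1.
Now (~m42) is unsatisfied and unit — conflict.
Neither m21 = 1 nor m21 = 0 works.
Neither m12 = 1 nor m12 = 0 works.
Backtrack on m11: now try m11 = 1.
(~m21) alone gives m21 = 0.
(~m31) alone gives m31 = 0.
(~m41) alone gives m41 = 0.
Branch on m22: set m22 = 1.
(~m12) alone gives m12 = 0.
(~m32) alone gives m32 = 0.
(m33) alone gives m33 = 1.
(~m42) alone gives m42 = 0.
(m43) alone gives m43 = 1.
Now (~m43) is unsatisfied and unit — conflict.
Backtrack on m22: now try m22 = 0.
(m23) alone gives m23 = 1.
(~m13) alone gives m13 = 0.
(~m33) alone gives m33 = 0.
(m32) alone gives m32 = 1.
(~m12) alone gives m12 = 0.
(~m42) alone gives m42 = 0.
(m43) alone gives m43 = 1.
Now (~m43) is unsatisfied and unit — conflict.
Neither m22 = 1 nor m22 = 0 works.
Neither m11 = 1 nor m11 = 0 works.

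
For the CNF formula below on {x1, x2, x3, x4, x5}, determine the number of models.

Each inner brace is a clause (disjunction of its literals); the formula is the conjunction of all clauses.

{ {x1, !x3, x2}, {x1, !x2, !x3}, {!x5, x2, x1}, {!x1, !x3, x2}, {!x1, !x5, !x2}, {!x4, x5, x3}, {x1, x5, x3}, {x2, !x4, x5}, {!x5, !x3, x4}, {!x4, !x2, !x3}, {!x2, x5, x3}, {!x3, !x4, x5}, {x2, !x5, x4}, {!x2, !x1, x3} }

5

There are 2^5 = 32 truth assignments over (x1, x2, x3, x4, x5).
Split on x4. With x4 = true, the clauses containing x4 are satisfied and !x4 drops from the rest; 2 of the 2^4 = 16 assignments to the other variables satisfy what remains.
With x4 = false, by the same count on the reduced clause set, 3 assignments work.
Total: 2 + 3 = 5.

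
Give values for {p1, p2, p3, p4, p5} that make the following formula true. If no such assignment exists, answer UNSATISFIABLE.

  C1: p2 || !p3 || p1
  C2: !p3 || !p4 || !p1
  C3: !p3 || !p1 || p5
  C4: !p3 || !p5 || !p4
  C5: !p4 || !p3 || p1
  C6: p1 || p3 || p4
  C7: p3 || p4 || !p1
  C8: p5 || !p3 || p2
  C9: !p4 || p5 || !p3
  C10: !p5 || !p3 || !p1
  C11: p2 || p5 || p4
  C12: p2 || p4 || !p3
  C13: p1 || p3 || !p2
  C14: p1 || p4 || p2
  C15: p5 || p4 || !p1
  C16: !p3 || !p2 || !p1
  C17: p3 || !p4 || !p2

Branch on p2: set p2 = false.
Branch on p3: set p3 = false.
Branch on p1: set p1 = true.
(p4) alone gives p4 = true.
Every clause is now satisfied; p5 is unconstrained.

p1=true, p2=false, p3=false, p4=true, p5=false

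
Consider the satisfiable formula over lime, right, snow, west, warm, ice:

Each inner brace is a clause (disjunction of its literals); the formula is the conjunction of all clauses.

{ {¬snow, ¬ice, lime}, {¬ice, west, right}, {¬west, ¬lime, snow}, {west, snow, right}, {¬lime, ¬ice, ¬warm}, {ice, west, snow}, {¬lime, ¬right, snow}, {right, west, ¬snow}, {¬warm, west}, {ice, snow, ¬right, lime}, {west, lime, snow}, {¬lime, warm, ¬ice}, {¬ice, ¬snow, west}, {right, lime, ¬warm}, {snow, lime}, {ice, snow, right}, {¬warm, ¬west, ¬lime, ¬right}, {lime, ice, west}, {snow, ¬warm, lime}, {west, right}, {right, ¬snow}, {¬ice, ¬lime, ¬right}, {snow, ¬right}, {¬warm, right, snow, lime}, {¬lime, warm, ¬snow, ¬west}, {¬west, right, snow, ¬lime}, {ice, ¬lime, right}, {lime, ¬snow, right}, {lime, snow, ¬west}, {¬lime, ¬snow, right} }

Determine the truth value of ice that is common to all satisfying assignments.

Suppose ice = True.
Branch on snow: set snow = False.
(lime) alone gives lime = True.
(¬west) alone gives west = False.
(right) alone gives right = True.
That conflicts with the unit clause (¬right).
That branch fails; take snow = True instead.
(lime) alone gives lime = True.
(¬warm) alone gives warm = False.
That conflicts with the unit clause (warm).
Either choice for snow ends in contradiction.
So every satisfying assignment has ice = False.

False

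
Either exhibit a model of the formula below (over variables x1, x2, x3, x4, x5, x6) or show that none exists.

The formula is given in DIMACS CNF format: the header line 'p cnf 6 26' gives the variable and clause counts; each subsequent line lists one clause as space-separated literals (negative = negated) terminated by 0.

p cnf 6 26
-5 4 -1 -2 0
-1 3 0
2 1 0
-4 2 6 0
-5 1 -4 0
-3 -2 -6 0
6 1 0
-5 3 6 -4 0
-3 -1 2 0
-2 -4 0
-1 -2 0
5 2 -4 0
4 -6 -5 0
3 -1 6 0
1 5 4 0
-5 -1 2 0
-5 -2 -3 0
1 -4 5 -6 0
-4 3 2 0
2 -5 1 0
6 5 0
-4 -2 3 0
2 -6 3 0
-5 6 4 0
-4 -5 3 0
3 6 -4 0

UNSATISFIABLE

Try x1 = False.
The clause (x2) is unit, so x2 = True.
The clause (x6) is unit, so x6 = True.
The clause (¬x3) is unit, so x3 = False.
The clause (¬x4) is unit, so x4 = False.
The clause (¬x5) is unit, so x5 = False.
That conflicts with the unit clause (x5).
That branch fails; take x1 = True instead.
The clause (x3) is unit, so x3 = True.
The clause (x2) is unit, so x2 = True.
That conflicts with the unit clause (¬x2).
Both values of x1 lead to a conflict.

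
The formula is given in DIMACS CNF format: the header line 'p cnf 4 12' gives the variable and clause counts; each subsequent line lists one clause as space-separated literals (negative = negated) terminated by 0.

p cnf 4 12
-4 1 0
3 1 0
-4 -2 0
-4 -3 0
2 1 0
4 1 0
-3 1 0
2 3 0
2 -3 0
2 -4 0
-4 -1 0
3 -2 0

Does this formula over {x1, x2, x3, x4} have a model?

Yes

Branch on x4: set x4 = False.
From the singleton clause (x1), x1 = True.
Branch on x2: set x2 = True.
From the singleton clause (x3), x3 = True.
All clauses are satisfied.
A satisfying assignment: x1 ↦ True; x2 ↦ True; x3 ↦ True; x4 ↦ False.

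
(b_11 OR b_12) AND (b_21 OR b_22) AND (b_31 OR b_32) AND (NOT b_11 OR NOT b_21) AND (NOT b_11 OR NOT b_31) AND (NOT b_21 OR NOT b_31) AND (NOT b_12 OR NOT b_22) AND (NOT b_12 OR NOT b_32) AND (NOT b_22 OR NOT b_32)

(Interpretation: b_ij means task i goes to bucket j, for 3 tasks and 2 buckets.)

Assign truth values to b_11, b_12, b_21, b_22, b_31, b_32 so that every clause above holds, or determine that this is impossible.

Suppose b_11 = true.
From the singleton clause (NOT b_21), b_21 = false.
From the singleton clause (b_22), b_22 = true.
From the singleton clause (NOT b_31), b_31 = false.
From the singleton clause (b_32), b_32 = true.
But (NOT b_32) is also a unit clause — contradiction.
Backtrack on b_11: now try b_11 = false.
From the singleton clause (b_12), b_12 = true.
From the singleton clause (NOT b_22), b_22 = false.
From the singleton clause (b_21), b_21 = true.
From the singleton clause (NOT b_31), b_31 = false.
From the singleton clause (b_32), b_32 = true.
But (NOT b_32) is also a unit clause — contradiction.
Either choice for b_11 ends in contradiction.

UNSATISFIABLE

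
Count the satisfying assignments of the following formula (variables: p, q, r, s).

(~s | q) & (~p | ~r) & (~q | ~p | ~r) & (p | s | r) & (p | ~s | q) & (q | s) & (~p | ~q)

3

There are 2^4 = 16 truth assignments over (p, q, r, s).
Check each against the 7 clauses (columns in the order p, q, r, s):
  F F F F  ✗ fails (p | s | r)
  F F F T  ✗ fails (~s | q)
  F F T F  ✗ fails (q | s)
  F F T T  ✗ fails (~s | q)
  F T F F  ✗ fails (p | s | r)
  F T F T  ✓ satisfies all
  F T T F  ✓ satisfies all
  F T T T  ✓ satisfies all
  T F F F  ✗ fails (q | s)
  T F F T  ✗ fails (~s | q)
  T F T F  ✗ fails (~p | ~r)
  T F T T  ✗ fails (~s | q)
  T T F F  ✗ fails (~p | ~q)
  T T F T  ✗ fails (~p | ~q)
  T T T F  ✗ fails (~p | ~r)
  T T T T  ✗ fails (~p | ~r)
3 of the 16 rows are models.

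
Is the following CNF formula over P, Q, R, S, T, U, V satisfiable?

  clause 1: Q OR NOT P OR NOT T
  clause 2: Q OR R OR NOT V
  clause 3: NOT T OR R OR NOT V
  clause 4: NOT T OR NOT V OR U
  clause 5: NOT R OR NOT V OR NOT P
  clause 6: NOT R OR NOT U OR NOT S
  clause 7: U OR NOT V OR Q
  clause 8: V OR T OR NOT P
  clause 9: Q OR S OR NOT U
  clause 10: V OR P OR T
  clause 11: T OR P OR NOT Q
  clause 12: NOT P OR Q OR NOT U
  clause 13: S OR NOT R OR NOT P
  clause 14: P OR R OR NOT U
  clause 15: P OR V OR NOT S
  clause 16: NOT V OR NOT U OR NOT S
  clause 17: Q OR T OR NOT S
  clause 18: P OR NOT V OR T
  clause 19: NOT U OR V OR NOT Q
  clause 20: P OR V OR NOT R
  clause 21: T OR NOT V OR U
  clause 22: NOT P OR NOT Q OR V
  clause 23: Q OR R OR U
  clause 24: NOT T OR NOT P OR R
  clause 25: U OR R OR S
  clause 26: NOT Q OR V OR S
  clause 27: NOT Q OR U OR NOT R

Satisfiable

Suppose Q = true.
Suppose T = true.
Suppose R = true.
(U) alone gives U = true.
(NOT S) alone gives S = false.
(NOT P) alone gives P = false.
(V) alone gives V = true.
All clauses are satisfied.
A satisfying assignment: P: false,  Q: true,  R: true,  S: false,  T: true,  U: true,  V: true.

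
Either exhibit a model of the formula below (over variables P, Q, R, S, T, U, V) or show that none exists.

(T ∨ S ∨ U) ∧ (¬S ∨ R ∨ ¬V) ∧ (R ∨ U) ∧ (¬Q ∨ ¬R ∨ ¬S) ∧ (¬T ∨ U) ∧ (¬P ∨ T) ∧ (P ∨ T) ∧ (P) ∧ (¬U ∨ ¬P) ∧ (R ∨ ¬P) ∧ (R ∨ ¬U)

(P) alone gives P = True.
(T) alone gives T = True.
(U) alone gives U = True.
That conflicts with the unit clause (¬U).

UNSATISFIABLE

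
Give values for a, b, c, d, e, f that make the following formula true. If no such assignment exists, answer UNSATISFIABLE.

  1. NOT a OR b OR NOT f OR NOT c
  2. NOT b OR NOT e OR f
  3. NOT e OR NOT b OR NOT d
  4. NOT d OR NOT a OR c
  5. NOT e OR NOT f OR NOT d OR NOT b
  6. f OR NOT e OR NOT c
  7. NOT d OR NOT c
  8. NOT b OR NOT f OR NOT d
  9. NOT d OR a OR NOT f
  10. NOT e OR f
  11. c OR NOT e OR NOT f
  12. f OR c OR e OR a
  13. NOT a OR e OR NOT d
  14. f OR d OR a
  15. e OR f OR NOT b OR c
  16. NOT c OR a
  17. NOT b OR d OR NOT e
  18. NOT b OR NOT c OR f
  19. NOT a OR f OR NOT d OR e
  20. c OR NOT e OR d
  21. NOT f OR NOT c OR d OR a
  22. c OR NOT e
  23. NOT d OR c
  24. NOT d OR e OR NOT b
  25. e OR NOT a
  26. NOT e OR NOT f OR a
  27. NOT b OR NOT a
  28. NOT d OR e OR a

a ↦ false, b ↦ false, c ↦ false, d ↦ false, e ↦ false, f ↦ true

Branch on d: set d = false.
Branch on e: set e = false.
(NOT a) alone gives a = false.
(f) alone gives f = true.
(NOT c) alone gives c = false.
All clauses hold; b can take either value.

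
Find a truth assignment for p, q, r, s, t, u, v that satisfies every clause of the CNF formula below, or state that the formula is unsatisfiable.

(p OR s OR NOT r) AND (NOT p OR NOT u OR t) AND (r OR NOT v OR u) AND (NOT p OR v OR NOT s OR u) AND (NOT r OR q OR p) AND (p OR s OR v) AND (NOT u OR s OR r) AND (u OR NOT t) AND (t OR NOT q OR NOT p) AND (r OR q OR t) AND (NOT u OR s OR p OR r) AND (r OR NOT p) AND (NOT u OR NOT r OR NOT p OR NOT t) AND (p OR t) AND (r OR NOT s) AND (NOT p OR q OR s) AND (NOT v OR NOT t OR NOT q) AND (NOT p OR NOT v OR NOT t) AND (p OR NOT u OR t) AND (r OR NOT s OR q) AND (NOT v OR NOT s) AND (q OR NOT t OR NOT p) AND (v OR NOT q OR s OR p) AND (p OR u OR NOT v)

Case u = true:
Case p = false:
Unit clause (t) forces t = true.
Case s = true:
Unit clause (r) forces r = true.
Unit clause (q) forces q = true.
Unit clause (NOT v) forces v = false.
Every clause now holds.

p: false,  q: true,  r: true,  s: true,  t: true,  u: true,  v: false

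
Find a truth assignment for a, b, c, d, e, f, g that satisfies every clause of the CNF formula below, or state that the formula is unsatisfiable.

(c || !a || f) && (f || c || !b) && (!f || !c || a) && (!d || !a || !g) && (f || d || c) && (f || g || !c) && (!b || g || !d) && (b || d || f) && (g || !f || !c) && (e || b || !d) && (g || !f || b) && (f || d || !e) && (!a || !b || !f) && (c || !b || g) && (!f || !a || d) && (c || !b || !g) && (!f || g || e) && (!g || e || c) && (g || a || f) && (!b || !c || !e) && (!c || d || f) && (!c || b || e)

Try c = true.
Try f = false.
The clause (g) is unit, so g = true.
The clause (d) is unit, so d = true.
The clause (!a) is unit, so a = false.
Try e = false.
The clause (b) is unit, so b = true.
This assignment satisfies each clause.

a: false,  b: true,  c: true,  d: true,  e: false,  f: false,  g: true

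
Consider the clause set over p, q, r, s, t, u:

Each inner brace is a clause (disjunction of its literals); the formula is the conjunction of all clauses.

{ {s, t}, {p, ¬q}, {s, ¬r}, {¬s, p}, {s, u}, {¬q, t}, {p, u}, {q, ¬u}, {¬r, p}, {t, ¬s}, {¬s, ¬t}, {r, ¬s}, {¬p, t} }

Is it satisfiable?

Yes

Branch on s: set s = False.
(t) alone gives t = True.
(¬r) alone gives r = False.
(u) alone gives u = True.
(q) alone gives q = True.
(p) alone gives p = True.
Every clause now holds.
A satisfying assignment: p=True; q=True; r=False; s=False; t=True; u=True.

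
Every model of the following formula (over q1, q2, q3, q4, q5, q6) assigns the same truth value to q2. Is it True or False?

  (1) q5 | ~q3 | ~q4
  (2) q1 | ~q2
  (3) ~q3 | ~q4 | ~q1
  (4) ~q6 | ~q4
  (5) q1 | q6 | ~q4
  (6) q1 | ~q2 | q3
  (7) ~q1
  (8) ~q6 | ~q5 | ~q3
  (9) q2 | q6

False

Suppose q2 = 1.
Unit clause (q1) forces q1 = 1.
That conflicts with the unit clause (~q1).
So every satisfying assignment has q2 = False.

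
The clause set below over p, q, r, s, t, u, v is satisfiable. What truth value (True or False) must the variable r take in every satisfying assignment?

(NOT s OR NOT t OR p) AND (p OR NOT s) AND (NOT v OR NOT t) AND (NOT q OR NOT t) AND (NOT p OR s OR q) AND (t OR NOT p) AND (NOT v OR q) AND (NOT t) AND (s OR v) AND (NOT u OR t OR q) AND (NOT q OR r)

Suppose r = false.
The clause (NOT t) is unit, so t = false.
The clause (NOT p) is unit, so p = false.
The clause (NOT s) is unit, so s = false.
The clause (v) is unit, so v = true.
The clause (q) is unit, so q = true.
Now (NOT q) is unsatisfied and unit — conflict.
So every satisfying assignment has r = True.

True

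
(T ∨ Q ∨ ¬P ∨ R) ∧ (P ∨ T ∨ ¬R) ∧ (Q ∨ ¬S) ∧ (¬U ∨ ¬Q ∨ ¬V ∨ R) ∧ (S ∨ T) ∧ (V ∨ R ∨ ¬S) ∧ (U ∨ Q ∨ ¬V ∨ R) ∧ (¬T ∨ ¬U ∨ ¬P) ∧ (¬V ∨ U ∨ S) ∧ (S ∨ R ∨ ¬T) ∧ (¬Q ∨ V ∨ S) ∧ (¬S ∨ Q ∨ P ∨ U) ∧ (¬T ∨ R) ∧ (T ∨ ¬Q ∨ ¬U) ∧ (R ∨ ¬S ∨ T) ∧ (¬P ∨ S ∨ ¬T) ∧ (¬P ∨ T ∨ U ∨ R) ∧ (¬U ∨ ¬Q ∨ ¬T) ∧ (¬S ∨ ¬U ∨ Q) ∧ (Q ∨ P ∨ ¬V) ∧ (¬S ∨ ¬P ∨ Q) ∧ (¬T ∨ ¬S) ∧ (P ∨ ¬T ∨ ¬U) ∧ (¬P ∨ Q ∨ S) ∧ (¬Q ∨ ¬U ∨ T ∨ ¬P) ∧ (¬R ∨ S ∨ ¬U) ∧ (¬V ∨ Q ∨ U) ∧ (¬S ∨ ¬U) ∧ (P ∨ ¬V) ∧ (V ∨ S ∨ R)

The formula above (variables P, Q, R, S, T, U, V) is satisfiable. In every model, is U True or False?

Suppose U = True.
Unit clause (¬S) forces S = False.
Unit clause (T) forces T = True.
Unit clause (¬P) forces P = False.
But (P) is also a unit clause — contradiction.
So every satisfying assignment has U = False.

False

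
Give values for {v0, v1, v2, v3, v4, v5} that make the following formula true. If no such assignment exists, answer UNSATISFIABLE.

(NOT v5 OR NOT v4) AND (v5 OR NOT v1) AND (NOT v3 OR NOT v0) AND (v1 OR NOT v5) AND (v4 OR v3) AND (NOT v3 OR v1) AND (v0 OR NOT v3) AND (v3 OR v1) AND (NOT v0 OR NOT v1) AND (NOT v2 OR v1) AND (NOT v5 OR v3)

Branch on v5: set v5 = false.
(NOT v1) alone gives v1 = false.
(NOT v3) alone gives v3 = false.
Now (v3) is unsatisfied and unit — conflict.
Undo v5 and try v5 = true.
(NOT v4) alone gives v4 = false.
(v1) alone gives v1 = true.
(v3) alone gives v3 = true.
(NOT v0) alone gives v0 = false.
Now (v0) is unsatisfied and unit — conflict.
Either choice for v5 ends in contradiction.

UNSATISFIABLE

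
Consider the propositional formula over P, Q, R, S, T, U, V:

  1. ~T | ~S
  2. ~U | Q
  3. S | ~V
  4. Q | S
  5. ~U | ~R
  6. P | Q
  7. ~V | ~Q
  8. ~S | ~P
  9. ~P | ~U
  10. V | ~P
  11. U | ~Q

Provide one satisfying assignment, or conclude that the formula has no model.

P=0; Q=1; R=0; S=0; T=1; U=1; V=0

Suppose T = 1.
Unit clause (~S) forces S = 0.
Unit clause (~V) forces V = 0.
Unit clause (Q) forces Q = 1.
Unit clause (~P) forces P = 0.
Unit clause (U) forces U = 1.
Unit clause (~R) forces R = 0.
All clauses are satisfied.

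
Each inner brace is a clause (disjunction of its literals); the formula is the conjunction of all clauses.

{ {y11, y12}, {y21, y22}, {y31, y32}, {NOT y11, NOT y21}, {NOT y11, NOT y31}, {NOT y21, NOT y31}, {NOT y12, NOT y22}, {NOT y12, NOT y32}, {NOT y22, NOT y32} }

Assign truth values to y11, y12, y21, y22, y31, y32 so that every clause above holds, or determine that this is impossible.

Try y11 = true.
The clause (NOT y21) is unit, so y21 = false.
The clause (y22) is unit, so y22 = true.
The clause (NOT y31) is unit, so y31 = false.
The clause (y32) is unit, so y32 = true.
That conflicts with the unit clause (NOT y32).
That branch fails; take y11 = false instead.
The clause (y12) is unit, so y12 = true.
The clause (NOT y22) is unit, so y22 = false.
The clause (y21) is unit, so y21 = true.
The clause (NOT y31) is unit, so y31 = false.
The clause (y32) is unit, so y32 = true.
That conflicts with the unit clause (NOT y32).
Both values of y11 lead to a conflict.

UNSATISFIABLE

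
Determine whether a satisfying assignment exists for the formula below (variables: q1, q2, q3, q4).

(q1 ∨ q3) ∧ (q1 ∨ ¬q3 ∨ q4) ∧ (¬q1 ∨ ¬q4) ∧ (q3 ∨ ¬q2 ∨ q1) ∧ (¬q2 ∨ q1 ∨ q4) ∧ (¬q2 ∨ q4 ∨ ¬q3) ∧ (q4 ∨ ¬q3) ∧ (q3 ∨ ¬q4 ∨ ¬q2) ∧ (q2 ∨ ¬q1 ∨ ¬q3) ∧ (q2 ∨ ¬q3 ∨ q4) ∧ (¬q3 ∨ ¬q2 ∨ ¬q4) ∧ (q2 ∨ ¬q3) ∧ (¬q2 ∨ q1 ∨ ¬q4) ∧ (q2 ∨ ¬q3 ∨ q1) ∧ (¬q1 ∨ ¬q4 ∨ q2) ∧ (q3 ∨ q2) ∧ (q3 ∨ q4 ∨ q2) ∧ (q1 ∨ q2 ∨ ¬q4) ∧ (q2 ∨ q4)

Case q1 = True:
From the singleton clause (¬q4), q4 = False.
From the singleton clause (¬q3), q3 = False.
From the singleton clause (q2), q2 = True.
All clauses are satisfied.
A satisfying assignment: q1: True,  q2: True,  q3: False,  q4: False.

Satisfiable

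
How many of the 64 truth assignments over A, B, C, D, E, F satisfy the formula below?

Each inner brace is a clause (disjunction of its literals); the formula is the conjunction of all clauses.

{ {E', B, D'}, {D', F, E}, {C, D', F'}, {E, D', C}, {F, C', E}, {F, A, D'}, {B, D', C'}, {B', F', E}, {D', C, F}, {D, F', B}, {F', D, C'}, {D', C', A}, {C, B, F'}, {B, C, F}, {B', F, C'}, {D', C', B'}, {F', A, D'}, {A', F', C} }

There are 2^6 = 64 truth assignments over (A, B, C, D, E, F).
Split on E. With E = 1, the clauses containing E are satisfied and E' drops from the rest; 5 of the 2^5 = 32 assignments to the other variables satisfy what remains.
With E = 0, by the same count on the reduced clause set, 2 assignments work.
(One model: A=F, B=F, C=T, D=F, E=T, F=F.)
Total: 5 + 2 = 7.

7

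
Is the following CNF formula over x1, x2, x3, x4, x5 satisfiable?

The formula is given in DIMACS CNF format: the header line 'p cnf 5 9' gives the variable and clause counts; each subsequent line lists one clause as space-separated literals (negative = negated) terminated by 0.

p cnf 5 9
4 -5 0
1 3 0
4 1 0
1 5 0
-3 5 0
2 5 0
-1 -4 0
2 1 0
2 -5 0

Suppose x4 = True.
(¬x1) alone gives x1 = False.
(x3) alone gives x3 = True.
(x5) alone gives x5 = True.
(x2) alone gives x2 = True.
This assignment satisfies each clause.
A satisfying assignment: x1: False,  x2: True,  x3: True,  x4: True,  x5: True.

Yes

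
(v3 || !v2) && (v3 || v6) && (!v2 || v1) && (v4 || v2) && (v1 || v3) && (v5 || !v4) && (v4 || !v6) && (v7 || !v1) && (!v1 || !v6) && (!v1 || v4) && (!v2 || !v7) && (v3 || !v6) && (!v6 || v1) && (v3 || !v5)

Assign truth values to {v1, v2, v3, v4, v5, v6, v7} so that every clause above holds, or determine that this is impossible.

v1 ↦ false; v2 ↦ false; v3 ↦ true; v4 ↦ true; v5 ↦ true; v6 ↦ false; v7 ↦ true

Case v3 = true:
Case v2 = false:
The clause (v4) is unit, so v4 = true.
The clause (v5) is unit, so v5 = true.
Case v7 = true:
Case v1 = false:
The clause (!v6) is unit, so v6 = false.
Every clause now holds.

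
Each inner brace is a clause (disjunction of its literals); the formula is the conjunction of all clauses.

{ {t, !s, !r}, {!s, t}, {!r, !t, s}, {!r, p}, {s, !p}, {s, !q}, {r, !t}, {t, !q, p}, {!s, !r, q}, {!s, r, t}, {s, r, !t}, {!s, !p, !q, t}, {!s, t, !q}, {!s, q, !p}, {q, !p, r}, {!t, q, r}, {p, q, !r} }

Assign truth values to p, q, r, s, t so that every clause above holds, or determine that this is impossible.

p ↦ true; q ↦ true; r ↦ true; s ↦ true; t ↦ true

Branch on s: set s = true.
From the singleton clause (t), t = true.
From the singleton clause (r), r = true.
From the singleton clause (p), p = true.
From the singleton clause (q), q = true.
All clauses are satisfied.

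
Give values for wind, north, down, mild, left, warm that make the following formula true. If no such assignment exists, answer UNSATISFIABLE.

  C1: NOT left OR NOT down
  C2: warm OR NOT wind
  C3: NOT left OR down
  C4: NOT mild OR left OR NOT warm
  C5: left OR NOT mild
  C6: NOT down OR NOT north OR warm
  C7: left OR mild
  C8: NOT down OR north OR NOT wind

Case left = false:
(NOT mild) alone gives mild = false.
That conflicts with the unit clause (mild).
Backtrack on left: now try left = true.
(NOT down) alone gives down = false.
That conflicts with the unit clause (down).
Both values of left lead to a conflict.

UNSATISFIABLE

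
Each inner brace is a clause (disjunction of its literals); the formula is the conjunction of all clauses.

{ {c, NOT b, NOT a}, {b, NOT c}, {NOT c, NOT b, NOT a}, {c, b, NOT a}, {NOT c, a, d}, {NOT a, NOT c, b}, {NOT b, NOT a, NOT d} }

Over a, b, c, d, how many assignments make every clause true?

5

There are 2^4 = 16 truth assignments over (a, b, c, d).
Check each against the 7 clauses (columns in the order a, b, c, d):
  F F F F  ✓ satisfies all
  F F F T  ✓ satisfies all
  F F T F  ✗ fails (b OR NOT c)
  F F T T  ✗ fails (b OR NOT c)
  F T F F  ✓ satisfies all
  F T F T  ✓ satisfies all
  F T T F  ✗ fails (NOT c OR a OR d)
  F T T T  ✓ satisfies all
  T F F F  ✗ fails (c OR b OR NOT a)
  T F F T  ✗ fails (c OR b OR NOT a)
  T F T F  ✗ fails (b OR NOT c)
  T F T T  ✗ fails (b OR NOT c)
  T T F F  ✗ fails (c OR NOT b OR NOT a)
  T T F T  ✗ fails (c OR NOT b OR NOT a)
  T T T F  ✗ fails (NOT c OR NOT b OR NOT a)
  T T T T  ✗ fails (NOT c OR NOT b OR NOT a)
5 of the 16 rows are models.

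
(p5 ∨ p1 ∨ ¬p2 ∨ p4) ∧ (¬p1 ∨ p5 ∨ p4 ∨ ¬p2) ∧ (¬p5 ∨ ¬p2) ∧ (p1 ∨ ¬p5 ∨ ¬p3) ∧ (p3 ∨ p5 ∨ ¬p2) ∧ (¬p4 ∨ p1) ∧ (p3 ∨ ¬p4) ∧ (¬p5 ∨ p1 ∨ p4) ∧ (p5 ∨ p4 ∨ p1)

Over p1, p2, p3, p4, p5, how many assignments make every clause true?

7

There are 2^5 = 32 truth assignments over (p1, p2, p3, p4, p5).
Split on p2. With p2 = True, the clauses containing p2 are satisfied and ¬p2 drops from the rest; 1 of the 2^4 = 16 assignments to the other variables satisfy what remains.
With p2 = False, by the same count on the reduced clause set, 6 assignments work.
(One model: p1=T, p2=F, p3=F, p4=F, p5=F.)
Total: 1 + 6 = 7.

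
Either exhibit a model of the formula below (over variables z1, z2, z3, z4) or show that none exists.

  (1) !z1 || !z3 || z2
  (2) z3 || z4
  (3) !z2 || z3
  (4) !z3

z1=true,  z2=false,  z3=false,  z4=true

From the singleton clause (!z3), z3 = false.
From the singleton clause (z4), z4 = true.
From the singleton clause (!z2), z2 = false.
Every clause is now satisfied; z1 is unconstrained.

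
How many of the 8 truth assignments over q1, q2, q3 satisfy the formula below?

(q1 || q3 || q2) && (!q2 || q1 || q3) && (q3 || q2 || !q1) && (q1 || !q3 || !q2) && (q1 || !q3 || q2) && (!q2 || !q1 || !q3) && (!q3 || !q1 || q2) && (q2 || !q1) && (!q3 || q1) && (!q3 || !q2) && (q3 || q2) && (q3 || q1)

There are 2^3 = 8 truth assignments over (q1, q2, q3).
Check each against the 12 clauses (columns in the order q1, q2, q3):
  F F F  ✗ fails (q1 || q3 || q2)
  F F T  ✗ fails (q1 || !q3 || q2)
  F T F  ✗ fails (!q2 || q1 || q3)
  F T T  ✗ fails (q1 || !q3 || !q2)
  T F F  ✗ fails (q3 || q2 || !q1)
  T F T  ✗ fails (!q3 || !q1 || q2)
  T T F  ✓ satisfies all
  T T T  ✗ fails (!q2 || !q1 || !q3)
1 of the 8 rows is a model.

1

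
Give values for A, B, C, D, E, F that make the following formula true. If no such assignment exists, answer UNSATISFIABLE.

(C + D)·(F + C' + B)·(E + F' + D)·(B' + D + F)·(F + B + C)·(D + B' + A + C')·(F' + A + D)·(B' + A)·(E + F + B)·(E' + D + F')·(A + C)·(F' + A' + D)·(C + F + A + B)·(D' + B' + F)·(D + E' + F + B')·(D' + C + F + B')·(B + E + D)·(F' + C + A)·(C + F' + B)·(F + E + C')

A=0, B=0, C=1, D=1, E=0, F=1

Suppose C = 1.
Suppose F = 1.
Suppose E = 0.
Unit clause (D) forces D = 1.
Suppose B = 0.
All clauses hold; A can take either value.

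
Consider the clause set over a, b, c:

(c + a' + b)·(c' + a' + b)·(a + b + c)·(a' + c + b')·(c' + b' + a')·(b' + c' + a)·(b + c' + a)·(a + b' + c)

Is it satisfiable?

No

Try c = 1.
Try a = 0.
Unit clause (b') forces b = 0.
But (b) is also a unit clause — contradiction.
That branch fails; take a = 1 instead.
Unit clause (b) forces b = 1.
But (b') is also a unit clause — contradiction.
Neither a = 1 nor a = 0 works.
That branch fails; take c = 0 instead.
Try a = 0.
Unit clause (b) forces b = 1.
But (b') is also a unit clause — contradiction.
That branch fails; take a = 1 instead.
Unit clause (b) forces b = 1.
But (b') is also a unit clause — contradiction.
Neither a = 1 nor a = 0 works.
Neither c = 1 nor c = 0 works.
No assignment satisfies every clause.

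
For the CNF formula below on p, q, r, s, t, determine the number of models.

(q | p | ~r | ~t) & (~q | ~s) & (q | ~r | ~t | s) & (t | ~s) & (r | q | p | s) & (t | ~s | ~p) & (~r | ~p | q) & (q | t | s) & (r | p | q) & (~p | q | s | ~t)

9

There are 2^5 = 32 truth assignments over (p, q, r, s, t).
Split on p. With p = 1, the clauses containing p are satisfied and ~p drops from the rest; 5 of the 2^4 = 16 assignments to the other variables satisfy what remains.
With p = 0, by the same count on the reduced clause set, 4 assignments work.
Total: 5 + 4 = 9.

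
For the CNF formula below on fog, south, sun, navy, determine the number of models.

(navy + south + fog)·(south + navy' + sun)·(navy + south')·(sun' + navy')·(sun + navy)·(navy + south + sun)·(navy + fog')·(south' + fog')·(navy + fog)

1

There are 2^4 = 16 truth assignments over (fog, south, sun, navy).
Check each against the 9 clauses (columns in the order fog, south, sun, navy):
  F F F F  ✗ fails (navy + south + fog)
  F F F T  ✗ fails (south + navy' + sun)
  F F T F  ✗ fails (navy + south + fog)
  F F T T  ✗ fails (sun' + navy')
  F T F F  ✗ fails (navy + south')
  F T F T  ✓ satisfies all
  F T T F  ✗ fails (navy + south')
  F T T T  ✗ fails (sun' + navy')
  T F F F  ✗ fails (sun + navy)
  T F F T  ✗ fails (south + navy' + sun)
  T F T F  ✗ fails (navy + fog')
  T F T T  ✗ fails (sun' + navy')
  T T F F  ✗ fails (navy + south')
  T T F T  ✗ fails (south' + fog')
  T T T F  ✗ fails (navy + south')
  T T T T  ✗ fails (sun' + navy')
1 of the 16 rows is a model.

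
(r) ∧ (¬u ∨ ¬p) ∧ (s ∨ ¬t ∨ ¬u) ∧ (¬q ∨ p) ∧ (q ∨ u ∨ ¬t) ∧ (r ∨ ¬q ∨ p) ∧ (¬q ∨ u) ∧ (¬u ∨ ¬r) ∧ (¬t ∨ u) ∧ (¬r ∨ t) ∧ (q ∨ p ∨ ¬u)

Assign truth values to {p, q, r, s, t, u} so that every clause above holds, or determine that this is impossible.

UNSATISFIABLE

From the singleton clause (r), r = True.
From the singleton clause (¬u), u = False.
From the singleton clause (¬q), q = False.
From the singleton clause (¬t), t = False.
Now (t) is unsatisfied and unit — conflict.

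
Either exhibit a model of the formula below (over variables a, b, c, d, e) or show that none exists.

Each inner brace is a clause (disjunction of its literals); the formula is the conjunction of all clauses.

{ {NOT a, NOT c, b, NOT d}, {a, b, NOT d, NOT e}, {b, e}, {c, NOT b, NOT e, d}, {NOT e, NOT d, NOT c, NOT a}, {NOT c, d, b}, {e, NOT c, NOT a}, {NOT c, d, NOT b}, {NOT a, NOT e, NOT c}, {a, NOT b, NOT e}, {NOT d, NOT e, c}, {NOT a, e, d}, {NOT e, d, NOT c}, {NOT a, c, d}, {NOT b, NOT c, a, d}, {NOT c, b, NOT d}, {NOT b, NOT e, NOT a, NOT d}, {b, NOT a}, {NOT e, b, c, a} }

Suppose b = true.
Suppose c = true.
From the singleton clause (d), d = true.
Suppose e = false.
From the singleton clause (NOT a), a = false.
This assignment satisfies each clause.

a ↦ false, b ↦ true, c ↦ true, d ↦ true, e ↦ false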